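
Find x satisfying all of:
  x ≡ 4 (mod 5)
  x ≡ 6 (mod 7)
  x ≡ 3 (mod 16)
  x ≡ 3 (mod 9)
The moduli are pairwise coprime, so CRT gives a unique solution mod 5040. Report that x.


Product of moduli M = 5 · 7 · 16 · 9 = 5040.
Merge one congruence at a time:
  Start: x ≡ 4 (mod 5).
  Combine with x ≡ 6 (mod 7); new modulus lcm = 35.
    Write x = 4 + 5·t and substitute into x ≡ 6 (mod 7): 5·t ≡ 6 − 4 = 2 (mod 7).
    The inverse of 5 mod 7 is 3 (since 5·3 = 15 = 2·7 + 1), so t ≡ 3·2 = 6 ≡ 6 (mod 7).
    Then x = 4 + 5·6 = 34, valid modulo lcm(5, 7) = 35: x ≡ 34 (mod 35).
  Combine with x ≡ 3 (mod 16); new modulus lcm = 560.
    Write x = 34 + 35·t and substitute into x ≡ 3 (mod 16): 35·t ≡ 3 − 34 = -31 (mod 16).
    Reduce coefficients mod 16: 3·t ≡ 1 (mod 16).
    The inverse of 3 mod 16 is 11 (since 3·11 = 33 = 2·16 + 1), so t ≡ 11·1 = 11 ≡ 11 (mod 16).
    Then x = 34 + 35·11 = 419, valid modulo lcm(35, 16) = 560: x ≡ 419 (mod 560).
  Combine with x ≡ 3 (mod 9); new modulus lcm = 5040.
    Write x = 419 + 560·t and substitute into x ≡ 3 (mod 9): 560·t ≡ 3 − 419 = -416 (mod 9).
    Reduce coefficients mod 9: 2·t ≡ 7 (mod 9).
    The inverse of 2 mod 9 is 5 (since 2·5 = 10 = 1·9 + 1), so t ≡ 5·7 = 35 ≡ 8 (mod 9).
    Then x = 419 + 560·8 = 4899, valid modulo lcm(560, 9) = 5040: x ≡ 4899 (mod 5040).
Verify against each original: 4899 mod 5 = 4, 4899 mod 7 = 6, 4899 mod 16 = 3, 4899 mod 9 = 3.

x ≡ 4899 (mod 5040).


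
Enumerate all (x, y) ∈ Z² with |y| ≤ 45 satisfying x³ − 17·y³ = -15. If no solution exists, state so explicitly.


The equation is x³ - 17y³ = -15. For fixed y, x³ = 17·y³ − 15, so a solution requires the RHS to be a perfect cube.
Strategy: iterate y from -45 to 45, compute RHS = 17·y³ − 15, and check whether it is a (positive or negative) perfect cube.
Check small values of y:
  y = 0: RHS = -15 is not a perfect cube.
  y = 1: RHS = 2 is not a perfect cube.
  y = -1: RHS = -32 is not a perfect cube.
  y = 2: RHS = 121 is not a perfect cube.
  y = -2: RHS = -151 is not a perfect cube.
  y = 3: RHS = 444 is not a perfect cube.
  y = -3: RHS = -474 is not a perfect cube.
Continuing the search up to |y| = 45 finds no solutions either.
No (x, y) in the scanned range satisfies the equation.

No integer solutions with |y| ≤ 45.


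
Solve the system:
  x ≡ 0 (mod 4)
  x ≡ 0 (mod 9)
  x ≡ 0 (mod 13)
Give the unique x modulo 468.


Moduli 4, 9, 13 are pairwise coprime; by CRT there is a unique solution modulo M = 4 · 9 · 13 = 468.
Solve pairwise, accumulating the modulus:
  Start with x ≡ 0 (mod 4).
  Combine with x ≡ 0 (mod 9): since gcd(4, 9) = 1, we get a unique residue mod 36.
    Write x = 0 + 4·t and substitute into x ≡ 0 (mod 9): 4·t ≡ 0 − 0 = 0 (mod 9).
    The inverse of 4 mod 9 is 7 (since 4·7 = 28 = 3·9 + 1), so t ≡ 7·0 = 0 ≡ 0 (mod 9).
    Then x = 0 + 4·0 = 0, valid modulo lcm(4, 9) = 36: x ≡ 0 (mod 36).
  Combine with x ≡ 0 (mod 13): since gcd(36, 13) = 1, we get a unique residue mod 468.
    Write x = 0 + 36·t and substitute into x ≡ 0 (mod 13): 36·t ≡ 0 − 0 = 0 (mod 13).
    Reduce coefficients mod 13: 10·t ≡ 0 (mod 13).
    The inverse of 10 mod 13 is 4 (since 10·4 = 40 = 3·13 + 1), so t ≡ 4·0 = 0 ≡ 0 (mod 13).
    Then x = 0 + 36·0 = 0, valid modulo lcm(36, 13) = 468: x ≡ 0 (mod 468).
Verify: 0 mod 4 = 0 ✓, 0 mod 9 = 0 ✓, 0 mod 13 = 0 ✓.

x ≡ 0 (mod 468).


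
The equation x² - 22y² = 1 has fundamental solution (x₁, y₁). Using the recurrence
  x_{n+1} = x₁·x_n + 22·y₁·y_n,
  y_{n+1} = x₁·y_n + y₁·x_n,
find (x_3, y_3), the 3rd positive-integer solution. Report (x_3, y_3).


Step 1: Find the fundamental solution (x₁, y₁) of x² - 22y² = 1.
  Expand √22 as a continued fraction. a₀ = ⌊√22⌋ = 4; iterate m_{k+1} = d_k·a_k − m_k, d_{k+1} = (22 − m_{k+1}²)/d_k, a_{k+1} = ⌊(a₀ + m_{k+1})/d_{k+1}⌋ (starting m₀ = 0, d₀ = 1), with convergents p_k = a_k·p_{k-1} + p_{k-2}, q_k = a_k·q_{k-1} + q_{k-2} (p₋₁ = 1, q₋₁ = 0):
  k = 0: a₀ = 4; p₀/q₀ = 4/1; p₀² − 22·q₀² = 16 − 22 = -6.
  k = 1: m = 4, d = 6, a = ⌊(4 + 4)/6⌋ = 1; p/q = (1·4 + 1)/(1·1 + 0) = 5/1; p² − 22·q² = 25 − 22 = 3.
  k = 2: m = 2, d = 3, a = ⌊(4 + 2)/3⌋ = 2; p/q = (2·5 + 4)/(2·1 + 1) = 14/3; p² − 22·q² = 196 − 198 = -2.
  k = 3: m = 4, d = 2, a = ⌊(4 + 4)/2⌋ = 4; p/q = (4·14 + 5)/(4·3 + 1) = 61/13; p² − 22·q² = 3721 − 3718 = 3.
  k = 4: m = 4, d = 3, a = ⌊(4 + 4)/3⌋ = 2; p/q = (2·61 + 14)/(2·13 + 3) = 136/29; p² − 22·q² = 18496 − 18502 = -6.
  k = 5: m = 2, d = 6, a = ⌊(4 + 2)/6⌋ = 1; p/q = (1·136 + 61)/(1·29 + 13) = 197/42; p² − 22·q² = 38809 − 38808 = 1.
  The first convergent with p² − 22·q² = 1 gives the fundamental solution (x₁, y₁) = (197, 42).
Step 2: Apply the recurrence (x_{n+1}, y_{n+1}) = (x₁x_n + 22y₁y_n, x₁y_n + y₁x_n) repeatedly.
  From (x_1, y_1) = (197, 42): x_2 = 197·197 + 22·42·42 = 77617; y_2 = 197·42 + 42·197 = 16548.
  From (x_2, y_2) = (77617, 16548): x_3 = 197·77617 + 22·42·16548 = 30580901; y_3 = 197·16548 + 42·77617 = 6519870.
Step 3: Verify x_3² - 22·y_3² = 935191505971801 - 935191505971800 = 1 (should be 1). ✓

(x_1, y_1) = (197, 42); (x_3, y_3) = (30580901, 6519870).


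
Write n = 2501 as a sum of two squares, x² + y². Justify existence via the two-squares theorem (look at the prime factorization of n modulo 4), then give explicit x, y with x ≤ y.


Step 1: Factor n = 2501 = 41 · 61.
Step 2: Check the mod-4 condition on each prime factor: 41 ≡ 1 (mod 4), exponent 1; 61 ≡ 1 (mod 4), exponent 1.
All primes ≡ 3 (mod 4) appear to even exponent (or don't appear), so by the two-squares theorem n IS expressible as a sum of two squares.
Step 3: Build a representation. Here n = 41 · 61 is a product of primes ≡ 1 (mod 4). Each prime p ≡ 1 (mod 4) is itself a sum of two squares; find a² by testing p − a² for a perfect square:
  41: 41 − 1² = 40, 41 − 2² = 37, 41 − 3² = 32, 41 − 4² = 25 = 5² ⇒ 41 = 4² + 5².
  61: 61 − 1² = 60, 61 − 2² = 57, 61 − 3² = 52, 61 − 4² = 45, 61 − 5² = 36 = 6² ⇒ 61 = 5² + 6².
  Combine using the Brahmagupta–Fibonacci identity (a² + b²)(c² + d²) = (ac − bd)² + (ad + bc)² = (ac + bd)² + (ad − bc)²:
  41 · 61 = 2501: from (4² + 5²)(5² + 6²), take (4·5 − 5·6, 4·6 + 5·5) = (20 − 30, 24 + 25) = (-10, 49); dropping signs (only squares matter) gives (10, 49); check 10² + 49² = 100 + 2401 = 2501 ✓.
Step 4: Order so x ≤ y and verify: 10² + 49² = 100 + 2401 = 2501 = n. ✓

n = 2501 = 10² + 49² (one valid representation with x ≤ y).


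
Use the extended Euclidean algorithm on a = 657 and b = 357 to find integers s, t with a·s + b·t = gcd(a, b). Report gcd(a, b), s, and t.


Euclidean algorithm on (657, 357) — divide until remainder is 0:
  657 = 1 · 357 + 300
  357 = 1 · 300 + 57
  300 = 5 · 57 + 15
  57 = 3 · 15 + 12
  15 = 1 · 12 + 3
  12 = 4 · 3 + 0
gcd(657, 357) = 3.
Track Bezout coefficients alongside the remainders: start with r₀ = 657 = a·1 + b·0 (s = 1, t = 0) and r₁ = 357 = a·0 + b·1 (s = 0, t = 1); each new remainder r_{k+1} = r_{k-1} − q_k·r_k inherits s_{k+1} = s_{k-1} − q_k·s_k, t_{k+1} = t_{k-1} − q_k·t_k, so r_k = a·s_k + b·t_k at every step:
  q = 1: r = 300, s = 1 − 1·0 = 1, t = 0 − 1·1 = -1  (check: 657·1 + 357·(-1) = 300)
  q = 1: r = 57, s = 0 − 1·1 = -1, t = 1 − 1·(-1) = 2  (check: 657·(-1) + 357·2 = 57)
  q = 5: r = 15, s = 1 − 5·(-1) = 6, t = -1 − 5·2 = -11  (check: 657·6 + 357·(-11) = 15)
  q = 3: r = 12, s = -1 − 3·6 = -19, t = 2 − 3·(-11) = 35  (check: 657·(-19) + 357·35 = 12)
  q = 1: r = 3, s = 6 − 1·(-19) = 25, t = -11 − 1·35 = -46  (check: 657·25 + 357·(-46) = 3)
The row with r = 3 (the gcd) gives the Bezout coefficients s = 25, t = -46.
Result: 657 · (25) + 357 · (-46) = 3.

gcd(657, 357) = 3; s = 25, t = -46 (check: 657·25 + 357·(-46) = 3).


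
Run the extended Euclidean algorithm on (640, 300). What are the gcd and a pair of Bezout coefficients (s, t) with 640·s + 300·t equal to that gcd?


Euclidean algorithm on (640, 300) — divide until remainder is 0:
  640 = 2 · 300 + 40
  300 = 7 · 40 + 20
  40 = 2 · 20 + 0
gcd(640, 300) = 20.
Track Bezout coefficients alongside the remainders: start with r₀ = 640 = a·1 + b·0 (s = 1, t = 0) and r₁ = 300 = a·0 + b·1 (s = 0, t = 1); each new remainder r_{k+1} = r_{k-1} − q_k·r_k inherits s_{k+1} = s_{k-1} − q_k·s_k, t_{k+1} = t_{k-1} − q_k·t_k, so r_k = a·s_k + b·t_k at every step:
  q = 2: r = 40, s = 1 − 2·0 = 1, t = 0 − 2·1 = -2  (check: 640·1 + 300·(-2) = 40)
  q = 7: r = 20, s = 0 − 7·1 = -7, t = 1 − 7·(-2) = 15  (check: 640·(-7) + 300·15 = 20)
The row with r = 20 (the gcd) gives the Bezout coefficients s = -7, t = 15.
Result: 640 · (-7) + 300 · (15) = 20.

gcd(640, 300) = 20; s = -7, t = 15 (check: 640·(-7) + 300·15 = 20).


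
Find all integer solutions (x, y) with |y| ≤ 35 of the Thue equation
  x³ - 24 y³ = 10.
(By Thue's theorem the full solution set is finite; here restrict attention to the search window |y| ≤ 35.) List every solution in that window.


The equation is x³ - 24y³ = 10. For fixed y, x³ = 24·y³ + 10, so a solution requires the RHS to be a perfect cube.
Strategy: iterate y from -35 to 35, compute RHS = 24·y³ + 10, and check whether it is a (positive or negative) perfect cube.
Check small values of y:
  y = 0: RHS = 10 is not a perfect cube.
  y = 1: RHS = 34 is not a perfect cube.
  y = -1: RHS = -14 is not a perfect cube.
  y = 2: RHS = 202 is not a perfect cube.
  y = -2: RHS = -182 is not a perfect cube.
  y = 3: RHS = 658 is not a perfect cube.
  y = -3: RHS = -638 is not a perfect cube.
Continuing the search up to |y| = 35 finds no solutions either.
No (x, y) in the scanned range satisfies the equation.

No integer solutions with |y| ≤ 35.


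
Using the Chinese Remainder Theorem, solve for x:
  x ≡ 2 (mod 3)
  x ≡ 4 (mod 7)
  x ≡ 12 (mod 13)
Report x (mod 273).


Moduli 3, 7, 13 are pairwise coprime; by CRT there is a unique solution modulo M = 3 · 7 · 13 = 273.
Solve pairwise, accumulating the modulus:
  Start with x ≡ 2 (mod 3).
  Combine with x ≡ 4 (mod 7): since gcd(3, 7) = 1, we get a unique residue mod 21.
    Write x = 2 + 3·t and substitute into x ≡ 4 (mod 7): 3·t ≡ 4 − 2 = 2 (mod 7).
    The inverse of 3 mod 7 is 5 (since 3·5 = 15 = 2·7 + 1), so t ≡ 5·2 = 10 ≡ 3 (mod 7).
    Then x = 2 + 3·3 = 11, valid modulo lcm(3, 7) = 21: x ≡ 11 (mod 21).
  Combine with x ≡ 12 (mod 13): since gcd(21, 13) = 1, we get a unique residue mod 273.
    Write x = 11 + 21·t and substitute into x ≡ 12 (mod 13): 21·t ≡ 12 − 11 = 1 (mod 13).
    Reduce coefficients mod 13: 8·t ≡ 1 (mod 13).
    The inverse of 8 mod 13 is 5 (since 8·5 = 40 = 3·13 + 1), so t ≡ 5·1 = 5 ≡ 5 (mod 13).
    Then x = 11 + 21·5 = 116, valid modulo lcm(21, 13) = 273: x ≡ 116 (mod 273).
Verify: 116 mod 3 = 2 ✓, 116 mod 7 = 4 ✓, 116 mod 13 = 12 ✓.

x ≡ 116 (mod 273).


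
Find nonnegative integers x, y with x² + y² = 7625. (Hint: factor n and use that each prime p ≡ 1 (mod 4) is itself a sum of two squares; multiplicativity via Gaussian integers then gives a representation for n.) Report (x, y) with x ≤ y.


Step 1: Factor n = 7625 = 5^3 · 61.
Step 2: Check the mod-4 condition on each prime factor: 5 ≡ 1 (mod 4), exponent 3; 61 ≡ 1 (mod 4), exponent 1.
All primes ≡ 3 (mod 4) appear to even exponent (or don't appear), so by the two-squares theorem n IS expressible as a sum of two squares.
Step 3: Build a representation. Group n = k² · m with k = 5 and m = 5 · 61 = 305 (a product of primes ≡ 1 (mod 4)); a representation of m scales to one of n via (k·x)² + (k·y)² = k²(x² + y²). Each prime p ≡ 1 (mod 4) is itself a sum of two squares; find a² by testing p − a² for a perfect square:
  5: 5 − 1² = 4 = 2² ⇒ 5 = 1² + 2².
  61: 61 − 1² = 60, 61 − 2² = 57, 61 − 3² = 52, 61 − 4² = 45, 61 − 5² = 36 = 6² ⇒ 61 = 5² + 6².
  Combine using the Brahmagupta–Fibonacci identity (a² + b²)(c² + d²) = (ac − bd)² + (ad + bc)² = (ac + bd)² + (ad − bc)²:
  5 · 61 = 305: from (1² + 2²)(5² + 6²), take (1·5 − 2·6, 1·6 + 2·5) = (5 − 12, 6 + 10) = (-7, 16); dropping signs (only squares matter) gives (7, 16); check 7² + 16² = 49 + 256 = 305 ✓.
  Scale by k = 5: (5·7, 5·16) = (35, 80).
Step 4: Order so x ≤ y and verify: 35² + 80² = 1225 + 6400 = 7625 = n. ✓

n = 7625 = 35² + 80² (one valid representation with x ≤ y).


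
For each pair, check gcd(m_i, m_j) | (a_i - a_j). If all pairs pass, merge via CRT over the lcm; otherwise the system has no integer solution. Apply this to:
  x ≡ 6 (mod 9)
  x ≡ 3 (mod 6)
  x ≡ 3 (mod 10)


Moduli 9, 6, 10 are not pairwise coprime, so CRT works modulo lcm(m_i) when all pairwise compatibility conditions hold.
Pairwise compatibility: gcd(m_i, m_j) must divide a_i - a_j for every pair.
Merge one congruence at a time:
  Start: x ≡ 6 (mod 9).
  Combine with x ≡ 3 (mod 6): gcd(9, 6) = 3; 3 - 6 = -3, which IS divisible by 3, so compatible.
    Write x = 6 + 9·t and substitute into x ≡ 3 (mod 6): 9·t ≡ 3 − 6 = -3 (mod 6).
    Divide the congruence (and modulus) by g = 3: 3·t ≡ -1 (mod 2).
    Reduce coefficients mod 2: 1·t ≡ 1 (mod 2).
    So t ≡ 1 (mod 2).
    Then x = 6 + 9·1 = 15, valid modulo lcm(9, 6) = 18: x ≡ 15 (mod 18).
  Combine with x ≡ 3 (mod 10): gcd(18, 10) = 2; 3 - 15 = -12, which IS divisible by 2, so compatible.
    Write x = 15 + 18·t and substitute into x ≡ 3 (mod 10): 18·t ≡ 3 − 15 = -12 (mod 10).
    Divide the congruence (and modulus) by g = 2: 9·t ≡ -6 (mod 5).
    Reduce coefficients mod 5: 4·t ≡ 4 (mod 5).
    The inverse of 4 mod 5 is 4 (since 4·4 = 16 = 3·5 + 1), so t ≡ 4·4 = 16 ≡ 1 (mod 5).
    Then x = 15 + 18·1 = 33, valid modulo lcm(18, 10) = 90: x ≡ 33 (mod 90).
Verify: 33 mod 9 = 6, 33 mod 6 = 3, 33 mod 10 = 3.

x ≡ 33 (mod 90).


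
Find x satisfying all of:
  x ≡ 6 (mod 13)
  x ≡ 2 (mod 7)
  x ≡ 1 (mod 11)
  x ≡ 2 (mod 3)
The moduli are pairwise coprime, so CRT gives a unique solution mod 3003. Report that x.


Product of moduli M = 13 · 7 · 11 · 3 = 3003.
Merge one congruence at a time:
  Start: x ≡ 6 (mod 13).
  Combine with x ≡ 2 (mod 7); new modulus lcm = 91.
    Write x = 6 + 13·t and substitute into x ≡ 2 (mod 7): 13·t ≡ 2 − 6 = -4 (mod 7).
    Reduce coefficients mod 7: 6·t ≡ 3 (mod 7).
    The inverse of 6 mod 7 is 6 (since 6·6 = 36 = 5·7 + 1), so t ≡ 6·3 = 18 ≡ 4 (mod 7).
    Then x = 6 + 13·4 = 58, valid modulo lcm(13, 7) = 91: x ≡ 58 (mod 91).
  Combine with x ≡ 1 (mod 11); new modulus lcm = 1001.
    Write x = 58 + 91·t and substitute into x ≡ 1 (mod 11): 91·t ≡ 1 − 58 = -57 (mod 11).
    Reduce coefficients mod 11: 3·t ≡ 9 (mod 11).
    The inverse of 3 mod 11 is 4 (since 3·4 = 12 = 1·11 + 1), so t ≡ 4·9 = 36 ≡ 3 (mod 11).
    Then x = 58 + 91·3 = 331, valid modulo lcm(91, 11) = 1001: x ≡ 331 (mod 1001).
  Combine with x ≡ 2 (mod 3); new modulus lcm = 3003.
    Write x = 331 + 1001·t and substitute into x ≡ 2 (mod 3): 1001·t ≡ 2 − 331 = -329 (mod 3).
    Reduce coefficients mod 3: 2·t ≡ 1 (mod 3).
    The inverse of 2 mod 3 is 2 (since 2·2 = 4 = 1·3 + 1), so t ≡ 2·1 = 2 ≡ 2 (mod 3).
    Then x = 331 + 1001·2 = 2333, valid modulo lcm(1001, 3) = 3003: x ≡ 2333 (mod 3003).
Verify against each original: 2333 mod 13 = 6, 2333 mod 7 = 2, 2333 mod 11 = 1, 2333 mod 3 = 2.

x ≡ 2333 (mod 3003).


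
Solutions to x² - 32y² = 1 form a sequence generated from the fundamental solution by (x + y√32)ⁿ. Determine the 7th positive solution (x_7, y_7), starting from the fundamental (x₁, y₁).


Step 1: Find the fundamental solution (x₁, y₁) of x² - 32y² = 1.
  Expand √32 as a continued fraction. a₀ = ⌊√32⌋ = 5; iterate m_{k+1} = d_k·a_k − m_k, d_{k+1} = (32 − m_{k+1}²)/d_k, a_{k+1} = ⌊(a₀ + m_{k+1})/d_{k+1}⌋ (starting m₀ = 0, d₀ = 1), with convergents p_k = a_k·p_{k-1} + p_{k-2}, q_k = a_k·q_{k-1} + q_{k-2} (p₋₁ = 1, q₋₁ = 0):
  k = 0: a₀ = 5; p₀/q₀ = 5/1; p₀² − 32·q₀² = 25 − 32 = -7.
  k = 1: m = 5, d = 7, a = ⌊(5 + 5)/7⌋ = 1; p/q = (1·5 + 1)/(1·1 + 0) = 6/1; p² − 32·q² = 36 − 32 = 4.
  k = 2: m = 2, d = 4, a = ⌊(5 + 2)/4⌋ = 1; p/q = (1·6 + 5)/(1·1 + 1) = 11/2; p² − 32·q² = 121 − 128 = -7.
  k = 3: m = 2, d = 7, a = ⌊(5 + 2)/7⌋ = 1; p/q = (1·11 + 6)/(1·2 + 1) = 17/3; p² − 32·q² = 289 − 288 = 1.
  The first convergent with p² − 32·q² = 1 gives the fundamental solution (x₁, y₁) = (17, 3).
Step 2: Apply the recurrence (x_{n+1}, y_{n+1}) = (x₁x_n + 32y₁y_n, x₁y_n + y₁x_n) repeatedly.
  From (x_1, y_1) = (17, 3): x_2 = 17·17 + 32·3·3 = 577; y_2 = 17·3 + 3·17 = 102.
  From (x_2, y_2) = (577, 102): x_3 = 17·577 + 32·3·102 = 19601; y_3 = 17·102 + 3·577 = 3465.
  From (x_3, y_3) = (19601, 3465): x_4 = 17·19601 + 32·3·3465 = 665857; y_4 = 17·3465 + 3·19601 = 117708.
  From (x_4, y_4) = (665857, 117708): x_5 = 17·665857 + 32·3·117708 = 22619537; y_5 = 17·117708 + 3·665857 = 3998607.
  From (x_5, y_5) = (22619537, 3998607): x_6 = 17·22619537 + 32·3·3998607 = 768398401; y_6 = 17·3998607 + 3·22619537 = 135834930.
  From (x_6, y_6) = (768398401, 135834930): x_7 = 17·768398401 + 32·3·135834930 = 26102926097; y_7 = 17·135834930 + 3·768398401 = 4614389013.
Step 3: Verify x_7² - 32·y_7² = 681362750825443653409 - 681362750825443653408 = 1 (should be 1). ✓

(x_1, y_1) = (17, 3); (x_7, y_7) = (26102926097, 4614389013).


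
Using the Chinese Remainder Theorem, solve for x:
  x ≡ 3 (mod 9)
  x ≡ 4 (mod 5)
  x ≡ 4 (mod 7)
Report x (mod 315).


Moduli 9, 5, 7 are pairwise coprime; by CRT there is a unique solution modulo M = 9 · 5 · 7 = 315.
Solve pairwise, accumulating the modulus:
  Start with x ≡ 3 (mod 9).
  Combine with x ≡ 4 (mod 5): since gcd(9, 5) = 1, we get a unique residue mod 45.
    Write x = 3 + 9·t and substitute into x ≡ 4 (mod 5): 9·t ≡ 4 − 3 = 1 (mod 5).
    Reduce coefficients mod 5: 4·t ≡ 1 (mod 5).
    The inverse of 4 mod 5 is 4 (since 4·4 = 16 = 3·5 + 1), so t ≡ 4·1 = 4 ≡ 4 (mod 5).
    Then x = 3 + 9·4 = 39, valid modulo lcm(9, 5) = 45: x ≡ 39 (mod 45).
  Combine with x ≡ 4 (mod 7): since gcd(45, 7) = 1, we get a unique residue mod 315.
    Write x = 39 + 45·t and substitute into x ≡ 4 (mod 7): 45·t ≡ 4 − 39 = -35 (mod 7).
    Reduce coefficients mod 7: 3·t ≡ 0 (mod 7).
    The inverse of 3 mod 7 is 5 (since 3·5 = 15 = 2·7 + 1), so t ≡ 5·0 = 0 ≡ 0 (mod 7).
    Then x = 39 + 45·0 = 39, valid modulo lcm(45, 7) = 315: x ≡ 39 (mod 315).
Verify: 39 mod 9 = 3 ✓, 39 mod 5 = 4 ✓, 39 mod 7 = 4 ✓.

x ≡ 39 (mod 315).


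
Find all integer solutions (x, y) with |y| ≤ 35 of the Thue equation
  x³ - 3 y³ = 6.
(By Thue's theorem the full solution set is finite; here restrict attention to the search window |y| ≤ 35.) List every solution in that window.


The equation is x³ - 3y³ = 6. For fixed y, x³ = 3·y³ + 6, so a solution requires the RHS to be a perfect cube.
Strategy: iterate y from -35 to 35, compute RHS = 3·y³ + 6, and check whether it is a (positive or negative) perfect cube.
Check small values of y:
  y = 0: RHS = 6 is not a perfect cube.
  y = 1: RHS = 9 is not a perfect cube.
  y = -1: RHS = 3 is not a perfect cube.
  y = 2: RHS = 30 is not a perfect cube.
  y = -2: RHS = -18 is not a perfect cube.
  y = 3: RHS = 87 is not a perfect cube.
  y = -3: RHS = -75 is not a perfect cube.
Continuing the search up to |y| = 35 finds no solutions either.
No (x, y) in the scanned range satisfies the equation.

No integer solutions with |y| ≤ 35.


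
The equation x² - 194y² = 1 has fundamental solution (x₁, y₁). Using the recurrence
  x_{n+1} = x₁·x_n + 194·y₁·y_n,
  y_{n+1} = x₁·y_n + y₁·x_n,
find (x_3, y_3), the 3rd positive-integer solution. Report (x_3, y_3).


Step 1: Find the fundamental solution (x₁, y₁) of x² - 194y² = 1.
  Expand √194 as a continued fraction. a₀ = ⌊√194⌋ = 13; iterate m_{k+1} = d_k·a_k − m_k, d_{k+1} = (194 − m_{k+1}²)/d_k, a_{k+1} = ⌊(a₀ + m_{k+1})/d_{k+1}⌋ (starting m₀ = 0, d₀ = 1), with convergents p_k = a_k·p_{k-1} + p_{k-2}, q_k = a_k·q_{k-1} + q_{k-2} (p₋₁ = 1, q₋₁ = 0):
  k = 0: a₀ = 13; p₀/q₀ = 13/1; p₀² − 194·q₀² = 169 − 194 = -25.
  k = 1: m = 13, d = 25, a = ⌊(13 + 13)/25⌋ = 1; p/q = (1·13 + 1)/(1·1 + 0) = 14/1; p² − 194·q² = 196 − 194 = 2.
  k = 2: m = 12, d = 2, a = ⌊(13 + 12)/2⌋ = 12; p/q = (12·14 + 13)/(12·1 + 1) = 181/13; p² − 194·q² = 32761 − 32786 = -25.
  k = 3: m = 12, d = 25, a = ⌊(13 + 12)/25⌋ = 1; p/q = (1·181 + 14)/(1·13 + 1) = 195/14; p² − 194·q² = 38025 − 38024 = 1.
  The first convergent with p² − 194·q² = 1 gives the fundamental solution (x₁, y₁) = (195, 14).
Step 2: Apply the recurrence (x_{n+1}, y_{n+1}) = (x₁x_n + 194y₁y_n, x₁y_n + y₁x_n) repeatedly.
  From (x_1, y_1) = (195, 14): x_2 = 195·195 + 194·14·14 = 76049; y_2 = 195·14 + 14·195 = 5460.
  From (x_2, y_2) = (76049, 5460): x_3 = 195·76049 + 194·14·5460 = 29658915; y_3 = 195·5460 + 14·76049 = 2129386.
Step 3: Verify x_3² - 194·y_3² = 879651238977225 - 879651238977224 = 1 (should be 1). ✓

(x_1, y_1) = (195, 14); (x_3, y_3) = (29658915, 2129386).


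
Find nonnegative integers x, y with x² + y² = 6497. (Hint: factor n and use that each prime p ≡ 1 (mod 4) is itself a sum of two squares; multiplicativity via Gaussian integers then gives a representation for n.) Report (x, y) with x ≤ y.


Step 1: Factor n = 6497 = 73 · 89.
Step 2: Check the mod-4 condition on each prime factor: 73 ≡ 1 (mod 4), exponent 1; 89 ≡ 1 (mod 4), exponent 1.
All primes ≡ 3 (mod 4) appear to even exponent (or don't appear), so by the two-squares theorem n IS expressible as a sum of two squares.
Step 3: Build a representation. Here n = 73 · 89 is a product of primes ≡ 1 (mod 4). Each prime p ≡ 1 (mod 4) is itself a sum of two squares; find a² by testing p − a² for a perfect square:
  73: 73 − 1² = 72, 73 − 2² = 69, 73 − 3² = 64 = 8² ⇒ 73 = 3² + 8².
  89: 89 − 1² = 88, 89 − 2² = 85, 89 − 3² = 80, 89 − 4² = 73, 89 − 5² = 64 = 8² ⇒ 89 = 5² + 8².
  Combine using the Brahmagupta–Fibonacci identity (a² + b²)(c² + d²) = (ac − bd)² + (ad + bc)² = (ac + bd)² + (ad − bc)²:
  73 · 89 = 6497: from (3² + 8²)(5² + 8²), take (3·5 − 8·8, 3·8 + 8·5) = (15 − 64, 24 + 40) = (-49, 64); dropping signs (only squares matter) gives (49, 64); check 49² + 64² = 2401 + 4096 = 6497 ✓.
Step 4: Order so x ≤ y and verify: 49² + 64² = 2401 + 4096 = 6497 = n. ✓

n = 6497 = 49² + 64² (one valid representation with x ≤ y).


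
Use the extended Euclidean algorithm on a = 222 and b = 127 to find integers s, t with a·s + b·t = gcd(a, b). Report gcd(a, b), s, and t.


Euclidean algorithm on (222, 127) — divide until remainder is 0:
  222 = 1 · 127 + 95
  127 = 1 · 95 + 32
  95 = 2 · 32 + 31
  32 = 1 · 31 + 1
  31 = 31 · 1 + 0
gcd(222, 127) = 1.
Track Bezout coefficients alongside the remainders: start with r₀ = 222 = a·1 + b·0 (s = 1, t = 0) and r₁ = 127 = a·0 + b·1 (s = 0, t = 1); each new remainder r_{k+1} = r_{k-1} − q_k·r_k inherits s_{k+1} = s_{k-1} − q_k·s_k, t_{k+1} = t_{k-1} − q_k·t_k, so r_k = a·s_k + b·t_k at every step:
  q = 1: r = 95, s = 1 − 1·0 = 1, t = 0 − 1·1 = -1  (check: 222·1 + 127·(-1) = 95)
  q = 1: r = 32, s = 0 − 1·1 = -1, t = 1 − 1·(-1) = 2  (check: 222·(-1) + 127·2 = 32)
  q = 2: r = 31, s = 1 − 2·(-1) = 3, t = -1 − 2·2 = -5  (check: 222·3 + 127·(-5) = 31)
  q = 1: r = 1, s = -1 − 1·3 = -4, t = 2 − 1·(-5) = 7  (check: 222·(-4) + 127·7 = 1)
The row with r = 1 (the gcd) gives the Bezout coefficients s = -4, t = 7.
Result: 222 · (-4) + 127 · (7) = 1.

gcd(222, 127) = 1; s = -4, t = 7 (check: 222·(-4) + 127·7 = 1).


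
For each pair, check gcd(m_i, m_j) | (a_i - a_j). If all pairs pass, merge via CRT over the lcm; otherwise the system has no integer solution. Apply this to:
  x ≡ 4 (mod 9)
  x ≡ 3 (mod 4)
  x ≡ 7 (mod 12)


Moduli 9, 4, 12 are not pairwise coprime, so CRT works modulo lcm(m_i) when all pairwise compatibility conditions hold.
Pairwise compatibility: gcd(m_i, m_j) must divide a_i - a_j for every pair.
Merge one congruence at a time:
  Start: x ≡ 4 (mod 9).
  Combine with x ≡ 3 (mod 4): gcd(9, 4) = 1; 3 - 4 = -1, which IS divisible by 1, so compatible.
    Write x = 4 + 9·t and substitute into x ≡ 3 (mod 4): 9·t ≡ 3 − 4 = -1 (mod 4).
    Reduce coefficients mod 4: 1·t ≡ 3 (mod 4).
    So t ≡ 3 (mod 4).
    Then x = 4 + 9·3 = 31, valid modulo lcm(9, 4) = 36: x ≡ 31 (mod 36).
  Combine with x ≡ 7 (mod 12): gcd(36, 12) = 12; 7 - 31 = -24, which IS divisible by 12, so compatible.
    Write x = 31 + 36·t and substitute into x ≡ 7 (mod 12): 36·t ≡ 7 − 31 = -24 (mod 12).
    Divide the congruence (and modulus) by g = 12: 3·t ≡ -2 (mod 1).
    Modulo 1 every t works; take t = 0.
    Then x = 31 + 36·0 = 31, valid modulo lcm(36, 12) = 36: x ≡ 31 (mod 36).
Verify: 31 mod 9 = 4, 31 mod 4 = 3, 31 mod 12 = 7.

x ≡ 31 (mod 36).


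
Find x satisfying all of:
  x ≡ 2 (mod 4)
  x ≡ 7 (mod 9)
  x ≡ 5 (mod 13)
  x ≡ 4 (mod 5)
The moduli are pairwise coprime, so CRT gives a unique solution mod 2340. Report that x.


Product of moduli M = 4 · 9 · 13 · 5 = 2340.
Merge one congruence at a time:
  Start: x ≡ 2 (mod 4).
  Combine with x ≡ 7 (mod 9); new modulus lcm = 36.
    Write x = 2 + 4·t and substitute into x ≡ 7 (mod 9): 4·t ≡ 7 − 2 = 5 (mod 9).
    The inverse of 4 mod 9 is 7 (since 4·7 = 28 = 3·9 + 1), so t ≡ 7·5 = 35 ≡ 8 (mod 9).
    Then x = 2 + 4·8 = 34, valid modulo lcm(4, 9) = 36: x ≡ 34 (mod 36).
  Combine with x ≡ 5 (mod 13); new modulus lcm = 468.
    Write x = 34 + 36·t and substitute into x ≡ 5 (mod 13): 36·t ≡ 5 − 34 = -29 (mod 13).
    Reduce coefficients mod 13: 10·t ≡ 10 (mod 13).
    The inverse of 10 mod 13 is 4 (since 10·4 = 40 = 3·13 + 1), so t ≡ 4·10 = 40 ≡ 1 (mod 13).
    Then x = 34 + 36·1 = 70, valid modulo lcm(36, 13) = 468: x ≡ 70 (mod 468).
  Combine with x ≡ 4 (mod 5); new modulus lcm = 2340.
    Write x = 70 + 468·t and substitute into x ≡ 4 (mod 5): 468·t ≡ 4 − 70 = -66 (mod 5).
    Reduce coefficients mod 5: 3·t ≡ 4 (mod 5).
    The inverse of 3 mod 5 is 2 (since 3·2 = 6 = 1·5 + 1), so t ≡ 2·4 = 8 ≡ 3 (mod 5).
    Then x = 70 + 468·3 = 1474, valid modulo lcm(468, 5) = 2340: x ≡ 1474 (mod 2340).
Verify against each original: 1474 mod 4 = 2, 1474 mod 9 = 7, 1474 mod 13 = 5, 1474 mod 5 = 4.

x ≡ 1474 (mod 2340).


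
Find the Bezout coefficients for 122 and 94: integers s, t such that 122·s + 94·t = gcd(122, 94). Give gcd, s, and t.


Euclidean algorithm on (122, 94) — divide until remainder is 0:
  122 = 1 · 94 + 28
  94 = 3 · 28 + 10
  28 = 2 · 10 + 8
  10 = 1 · 8 + 2
  8 = 4 · 2 + 0
gcd(122, 94) = 2.
Track Bezout coefficients alongside the remainders: start with r₀ = 122 = a·1 + b·0 (s = 1, t = 0) and r₁ = 94 = a·0 + b·1 (s = 0, t = 1); each new remainder r_{k+1} = r_{k-1} − q_k·r_k inherits s_{k+1} = s_{k-1} − q_k·s_k, t_{k+1} = t_{k-1} − q_k·t_k, so r_k = a·s_k + b·t_k at every step:
  q = 1: r = 28, s = 1 − 1·0 = 1, t = 0 − 1·1 = -1  (check: 122·1 + 94·(-1) = 28)
  q = 3: r = 10, s = 0 − 3·1 = -3, t = 1 − 3·(-1) = 4  (check: 122·(-3) + 94·4 = 10)
  q = 2: r = 8, s = 1 − 2·(-3) = 7, t = -1 − 2·4 = -9  (check: 122·7 + 94·(-9) = 8)
  q = 1: r = 2, s = -3 − 1·7 = -10, t = 4 − 1·(-9) = 13  (check: 122·(-10) + 94·13 = 2)
The row with r = 2 (the gcd) gives the Bezout coefficients s = -10, t = 13.
Result: 122 · (-10) + 94 · (13) = 2.

gcd(122, 94) = 2; s = -10, t = 13 (check: 122·(-10) + 94·13 = 2).


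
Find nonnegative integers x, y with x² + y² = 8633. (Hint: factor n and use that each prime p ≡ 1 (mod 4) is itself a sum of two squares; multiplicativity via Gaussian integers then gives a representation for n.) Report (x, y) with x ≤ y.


Step 1: Factor n = 8633 = 89 · 97.
Step 2: Check the mod-4 condition on each prime factor: 89 ≡ 1 (mod 4), exponent 1; 97 ≡ 1 (mod 4), exponent 1.
All primes ≡ 3 (mod 4) appear to even exponent (or don't appear), so by the two-squares theorem n IS expressible as a sum of two squares.
Step 3: Build a representation. Here n = 89 · 97 is a product of primes ≡ 1 (mod 4). Each prime p ≡ 1 (mod 4) is itself a sum of two squares; find a² by testing p − a² for a perfect square:
  89: 89 − 1² = 88, 89 − 2² = 85, 89 − 3² = 80, 89 − 4² = 73, 89 − 5² = 64 = 8² ⇒ 89 = 5² + 8².
  97: 97 − 1² = 96, 97 − 2² = 93, 97 − 3² = 88, 97 − 4² = 81 = 9² ⇒ 97 = 4² + 9².
  Combine using the Brahmagupta–Fibonacci identity (a² + b²)(c² + d²) = (ac − bd)² + (ad + bc)² = (ac + bd)² + (ad − bc)²:
  89 · 97 = 8633: from (5² + 8²)(4² + 9²), take (5·4 − 8·9, 5·9 + 8·4) = (20 − 72, 45 + 32) = (-52, 77); dropping signs (only squares matter) gives (52, 77); check 52² + 77² = 2704 + 5929 = 8633 ✓.
Step 4: Order so x ≤ y and verify: 52² + 77² = 2704 + 5929 = 8633 = n. ✓

n = 8633 = 52² + 77² (one valid representation with x ≤ y).


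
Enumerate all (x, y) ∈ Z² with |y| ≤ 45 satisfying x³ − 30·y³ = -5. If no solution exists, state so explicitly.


The equation is x³ - 30y³ = -5. For fixed y, x³ = 30·y³ − 5, so a solution requires the RHS to be a perfect cube.
Strategy: iterate y from -45 to 45, compute RHS = 30·y³ − 5, and check whether it is a (positive or negative) perfect cube.
Check small values of y:
  y = 0: RHS = -5 is not a perfect cube.
  y = 1: RHS = 25 is not a perfect cube.
  y = -1: RHS = -35 is not a perfect cube.
  y = 2: RHS = 235 is not a perfect cube.
  y = -2: RHS = -245 is not a perfect cube.
  y = 3: RHS = 805 is not a perfect cube.
  y = -3: RHS = -815 is not a perfect cube.
Continuing the search up to |y| = 45 finds no solutions either.
No (x, y) in the scanned range satisfies the equation.

No integer solutions with |y| ≤ 45.


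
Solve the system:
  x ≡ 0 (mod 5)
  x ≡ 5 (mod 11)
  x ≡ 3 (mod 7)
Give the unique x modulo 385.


Moduli 5, 11, 7 are pairwise coprime; by CRT there is a unique solution modulo M = 5 · 11 · 7 = 385.
Solve pairwise, accumulating the modulus:
  Start with x ≡ 0 (mod 5).
  Combine with x ≡ 5 (mod 11): since gcd(5, 11) = 1, we get a unique residue mod 55.
    Write x = 0 + 5·t and substitute into x ≡ 5 (mod 11): 5·t ≡ 5 − 0 = 5 (mod 11).
    The inverse of 5 mod 11 is 9 (since 5·9 = 45 = 4·11 + 1), so t ≡ 9·5 = 45 ≡ 1 (mod 11).
    Then x = 0 + 5·1 = 5, valid modulo lcm(5, 11) = 55: x ≡ 5 (mod 55).
  Combine with x ≡ 3 (mod 7): since gcd(55, 7) = 1, we get a unique residue mod 385.
    Write x = 5 + 55·t and substitute into x ≡ 3 (mod 7): 55·t ≡ 3 − 5 = -2 (mod 7).
    Reduce coefficients mod 7: 6·t ≡ 5 (mod 7).
    The inverse of 6 mod 7 is 6 (since 6·6 = 36 = 5·7 + 1), so t ≡ 6·5 = 30 ≡ 2 (mod 7).
    Then x = 5 + 55·2 = 115, valid modulo lcm(55, 7) = 385: x ≡ 115 (mod 385).
Verify: 115 mod 5 = 0 ✓, 115 mod 11 = 5 ✓, 115 mod 7 = 3 ✓.

x ≡ 115 (mod 385).


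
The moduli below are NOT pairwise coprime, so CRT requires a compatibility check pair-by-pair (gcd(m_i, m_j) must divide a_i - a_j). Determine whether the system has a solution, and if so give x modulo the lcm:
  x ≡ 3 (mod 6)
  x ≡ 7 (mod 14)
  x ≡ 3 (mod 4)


Moduli 6, 14, 4 are not pairwise coprime, so CRT works modulo lcm(m_i) when all pairwise compatibility conditions hold.
Pairwise compatibility: gcd(m_i, m_j) must divide a_i - a_j for every pair.
Merge one congruence at a time:
  Start: x ≡ 3 (mod 6).
  Combine with x ≡ 7 (mod 14): gcd(6, 14) = 2; 7 - 3 = 4, which IS divisible by 2, so compatible.
    Write x = 3 + 6·t and substitute into x ≡ 7 (mod 14): 6·t ≡ 7 − 3 = 4 (mod 14).
    Divide the congruence (and modulus) by g = 2: 3·t ≡ 2 (mod 7).
    The inverse of 3 mod 7 is 5 (since 3·5 = 15 = 2·7 + 1), so t ≡ 5·2 = 10 ≡ 3 (mod 7).
    Then x = 3 + 6·3 = 21, valid modulo lcm(6, 14) = 42: x ≡ 21 (mod 42).
  Combine with x ≡ 3 (mod 4): gcd(42, 4) = 2; 3 - 21 = -18, which IS divisible by 2, so compatible.
    Write x = 21 + 42·t and substitute into x ≡ 3 (mod 4): 42·t ≡ 3 − 21 = -18 (mod 4).
    Divide the congruence (and modulus) by g = 2: 21·t ≡ -9 (mod 2).
    Reduce coefficients mod 2: 1·t ≡ 1 (mod 2).
    So t ≡ 1 (mod 2).
    Then x = 21 + 42·1 = 63, valid modulo lcm(42, 4) = 84: x ≡ 63 (mod 84).
Verify: 63 mod 6 = 3, 63 mod 14 = 7, 63 mod 4 = 3.

x ≡ 63 (mod 84).


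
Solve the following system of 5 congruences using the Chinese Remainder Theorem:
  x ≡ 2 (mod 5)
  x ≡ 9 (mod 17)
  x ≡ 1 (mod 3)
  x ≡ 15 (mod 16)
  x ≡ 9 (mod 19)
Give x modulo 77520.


Product of moduli M = 5 · 17 · 3 · 16 · 19 = 77520.
Merge one congruence at a time:
  Start: x ≡ 2 (mod 5).
  Combine with x ≡ 9 (mod 17); new modulus lcm = 85.
    Write x = 2 + 5·t and substitute into x ≡ 9 (mod 17): 5·t ≡ 9 − 2 = 7 (mod 17).
    The inverse of 5 mod 17 is 7 (since 5·7 = 35 = 2·17 + 1), so t ≡ 7·7 = 49 ≡ 15 (mod 17).
    Then x = 2 + 5·15 = 77, valid modulo lcm(5, 17) = 85: x ≡ 77 (mod 85).
  Combine with x ≡ 1 (mod 3); new modulus lcm = 255.
    Write x = 77 + 85·t and substitute into x ≡ 1 (mod 3): 85·t ≡ 1 − 77 = -76 (mod 3).
    Reduce coefficients mod 3: 1·t ≡ 2 (mod 3).
    So t ≡ 2 (mod 3).
    Then x = 77 + 85·2 = 247, valid modulo lcm(85, 3) = 255: x ≡ 247 (mod 255).
  Combine with x ≡ 15 (mod 16); new modulus lcm = 4080.
    Write x = 247 + 255·t and substitute into x ≡ 15 (mod 16): 255·t ≡ 15 − 247 = -232 (mod 16).
    Reduce coefficients mod 16: 15·t ≡ 8 (mod 16).
    The inverse of 15 mod 16 is 15 (since 15·15 = 225 = 14·16 + 1), so t ≡ 15·8 = 120 ≡ 8 (mod 16).
    Then x = 247 + 255·8 = 2287, valid modulo lcm(255, 16) = 4080: x ≡ 2287 (mod 4080).
  Combine with x ≡ 9 (mod 19); new modulus lcm = 77520.
    Write x = 2287 + 4080·t and substitute into x ≡ 9 (mod 19): 4080·t ≡ 9 − 2287 = -2278 (mod 19).
    Reduce coefficients mod 19: 14·t ≡ 2 (mod 19).
    The inverse of 14 mod 19 is 15 (since 14·15 = 210 = 11·19 + 1), so t ≡ 15·2 = 30 ≡ 11 (mod 19).
    Then x = 2287 + 4080·11 = 47167, valid modulo lcm(4080, 19) = 77520: x ≡ 47167 (mod 77520).
Verify against each original: 47167 mod 5 = 2, 47167 mod 17 = 9, 47167 mod 3 = 1, 47167 mod 16 = 15, 47167 mod 19 = 9.

x ≡ 47167 (mod 77520).


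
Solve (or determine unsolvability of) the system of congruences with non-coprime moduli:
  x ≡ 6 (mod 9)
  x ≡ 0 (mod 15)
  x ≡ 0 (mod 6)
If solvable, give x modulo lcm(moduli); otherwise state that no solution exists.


Moduli 9, 15, 6 are not pairwise coprime, so CRT works modulo lcm(m_i) when all pairwise compatibility conditions hold.
Pairwise compatibility: gcd(m_i, m_j) must divide a_i - a_j for every pair.
Merge one congruence at a time:
  Start: x ≡ 6 (mod 9).
  Combine with x ≡ 0 (mod 15): gcd(9, 15) = 3; 0 - 6 = -6, which IS divisible by 3, so compatible.
    Write x = 6 + 9·t and substitute into x ≡ 0 (mod 15): 9·t ≡ 0 − 6 = -6 (mod 15).
    Divide the congruence (and modulus) by g = 3: 3·t ≡ -2 (mod 5).
    Reduce coefficients mod 5: 3·t ≡ 3 (mod 5).
    The inverse of 3 mod 5 is 2 (since 3·2 = 6 = 1·5 + 1), so t ≡ 2·3 = 6 ≡ 1 (mod 5).
    Then x = 6 + 9·1 = 15, valid modulo lcm(9, 15) = 45: x ≡ 15 (mod 45).
  Combine with x ≡ 0 (mod 6): gcd(45, 6) = 3; 0 - 15 = -15, which IS divisible by 3, so compatible.
    Write x = 15 + 45·t and substitute into x ≡ 0 (mod 6): 45·t ≡ 0 − 15 = -15 (mod 6).
    Divide the congruence (and modulus) by g = 3: 15·t ≡ -5 (mod 2).
    Reduce coefficients mod 2: 1·t ≡ 1 (mod 2).
    So t ≡ 1 (mod 2).
    Then x = 15 + 45·1 = 60, valid modulo lcm(45, 6) = 90: x ≡ 60 (mod 90).
Verify: 60 mod 9 = 6, 60 mod 15 = 0, 60 mod 6 = 0.

x ≡ 60 (mod 90).


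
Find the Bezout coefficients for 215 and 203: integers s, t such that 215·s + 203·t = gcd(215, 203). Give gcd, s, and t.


Euclidean algorithm on (215, 203) — divide until remainder is 0:
  215 = 1 · 203 + 12
  203 = 16 · 12 + 11
  12 = 1 · 11 + 1
  11 = 11 · 1 + 0
gcd(215, 203) = 1.
Track Bezout coefficients alongside the remainders: start with r₀ = 215 = a·1 + b·0 (s = 1, t = 0) and r₁ = 203 = a·0 + b·1 (s = 0, t = 1); each new remainder r_{k+1} = r_{k-1} − q_k·r_k inherits s_{k+1} = s_{k-1} − q_k·s_k, t_{k+1} = t_{k-1} − q_k·t_k, so r_k = a·s_k + b·t_k at every step:
  q = 1: r = 12, s = 1 − 1·0 = 1, t = 0 − 1·1 = -1  (check: 215·1 + 203·(-1) = 12)
  q = 16: r = 11, s = 0 − 16·1 = -16, t = 1 − 16·(-1) = 17  (check: 215·(-16) + 203·17 = 11)
  q = 1: r = 1, s = 1 − 1·(-16) = 17, t = -1 − 1·17 = -18  (check: 215·17 + 203·(-18) = 1)
The row with r = 1 (the gcd) gives the Bezout coefficients s = 17, t = -18.
Result: 215 · (17) + 203 · (-18) = 1.

gcd(215, 203) = 1; s = 17, t = -18 (check: 215·17 + 203·(-18) = 1).


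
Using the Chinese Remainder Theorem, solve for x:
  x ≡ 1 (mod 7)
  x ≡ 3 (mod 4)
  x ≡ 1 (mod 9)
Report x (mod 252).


Moduli 7, 4, 9 are pairwise coprime; by CRT there is a unique solution modulo M = 7 · 4 · 9 = 252.
Solve pairwise, accumulating the modulus:
  Start with x ≡ 1 (mod 7).
  Combine with x ≡ 3 (mod 4): since gcd(7, 4) = 1, we get a unique residue mod 28.
    Write x = 1 + 7·t and substitute into x ≡ 3 (mod 4): 7·t ≡ 3 − 1 = 2 (mod 4).
    Reduce coefficients mod 4: 3·t ≡ 2 (mod 4).
    The inverse of 3 mod 4 is 3 (since 3·3 = 9 = 2·4 + 1), so t ≡ 3·2 = 6 ≡ 2 (mod 4).
    Then x = 1 + 7·2 = 15, valid modulo lcm(7, 4) = 28: x ≡ 15 (mod 28).
  Combine with x ≡ 1 (mod 9): since gcd(28, 9) = 1, we get a unique residue mod 252.
    Write x = 15 + 28·t and substitute into x ≡ 1 (mod 9): 28·t ≡ 1 − 15 = -14 (mod 9).
    Reduce coefficients mod 9: 1·t ≡ 4 (mod 9).
    So t ≡ 4 (mod 9).
    Then x = 15 + 28·4 = 127, valid modulo lcm(28, 9) = 252: x ≡ 127 (mod 252).
Verify: 127 mod 7 = 1 ✓, 127 mod 4 = 3 ✓, 127 mod 9 = 1 ✓.

x ≡ 127 (mod 252).


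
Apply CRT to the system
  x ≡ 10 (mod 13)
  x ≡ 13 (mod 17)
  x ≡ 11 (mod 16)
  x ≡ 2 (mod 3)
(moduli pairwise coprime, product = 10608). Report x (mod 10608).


Product of moduli M = 13 · 17 · 16 · 3 = 10608.
Merge one congruence at a time:
  Start: x ≡ 10 (mod 13).
  Combine with x ≡ 13 (mod 17); new modulus lcm = 221.
    Write x = 10 + 13·t and substitute into x ≡ 13 (mod 17): 13·t ≡ 13 − 10 = 3 (mod 17).
    The inverse of 13 mod 17 is 4 (since 13·4 = 52 = 3·17 + 1), so t ≡ 4·3 = 12 ≡ 12 (mod 17).
    Then x = 10 + 13·12 = 166, valid modulo lcm(13, 17) = 221: x ≡ 166 (mod 221).
  Combine with x ≡ 11 (mod 16); new modulus lcm = 3536.
    Write x = 166 + 221·t and substitute into x ≡ 11 (mod 16): 221·t ≡ 11 − 166 = -155 (mod 16).
    Reduce coefficients mod 16: 13·t ≡ 5 (mod 16).
    The inverse of 13 mod 16 is 5 (since 13·5 = 65 = 4·16 + 1), so t ≡ 5·5 = 25 ≡ 9 (mod 16).
    Then x = 166 + 221·9 = 2155, valid modulo lcm(221, 16) = 3536: x ≡ 2155 (mod 3536).
  Combine with x ≡ 2 (mod 3); new modulus lcm = 10608.
    Write x = 2155 + 3536·t and substitute into x ≡ 2 (mod 3): 3536·t ≡ 2 − 2155 = -2153 (mod 3).
    Reduce coefficients mod 3: 2·t ≡ 1 (mod 3).
    The inverse of 2 mod 3 is 2 (since 2·2 = 4 = 1·3 + 1), so t ≡ 2·1 = 2 ≡ 2 (mod 3).
    Then x = 2155 + 3536·2 = 9227, valid modulo lcm(3536, 3) = 10608: x ≡ 9227 (mod 10608).
Verify against each original: 9227 mod 13 = 10, 9227 mod 17 = 13, 9227 mod 16 = 11, 9227 mod 3 = 2.

x ≡ 9227 (mod 10608).


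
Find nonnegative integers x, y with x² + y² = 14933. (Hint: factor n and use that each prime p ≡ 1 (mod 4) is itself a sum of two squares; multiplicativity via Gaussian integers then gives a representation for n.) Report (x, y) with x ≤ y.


Step 1: Factor n = 14933 = 109 · 137.
Step 2: Check the mod-4 condition on each prime factor: 109 ≡ 1 (mod 4), exponent 1; 137 ≡ 1 (mod 4), exponent 1.
All primes ≡ 3 (mod 4) appear to even exponent (or don't appear), so by the two-squares theorem n IS expressible as a sum of two squares.
Step 3: Build a representation. Here n = 109 · 137 is a product of primes ≡ 1 (mod 4). Each prime p ≡ 1 (mod 4) is itself a sum of two squares; find a² by testing p − a² for a perfect square:
  109: 109 − 1² = 108, 109 − 2² = 105, 109 − 3² = 100 = 10² ⇒ 109 = 3² + 10².
  137: 137 − 1² = 136, 137 − 2² = 133, 137 − 3² = 128, 137 − 4² = 121 = 11² ⇒ 137 = 4² + 11².
  Combine using the Brahmagupta–Fibonacci identity (a² + b²)(c² + d²) = (ac − bd)² + (ad + bc)² = (ac + bd)² + (ad − bc)²:
  109 · 137 = 14933: from (3² + 10²)(4² + 11²), take (3·4 − 10·11, 3·11 + 10·4) = (12 − 110, 33 + 40) = (-98, 73); dropping signs (only squares matter) gives (98, 73); check 98² + 73² = 9604 + 5329 = 14933 ✓.
Step 4: Order so x ≤ y and verify: 73² + 98² = 5329 + 9604 = 14933 = n. ✓

n = 14933 = 73² + 98² (one valid representation with x ≤ y).
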